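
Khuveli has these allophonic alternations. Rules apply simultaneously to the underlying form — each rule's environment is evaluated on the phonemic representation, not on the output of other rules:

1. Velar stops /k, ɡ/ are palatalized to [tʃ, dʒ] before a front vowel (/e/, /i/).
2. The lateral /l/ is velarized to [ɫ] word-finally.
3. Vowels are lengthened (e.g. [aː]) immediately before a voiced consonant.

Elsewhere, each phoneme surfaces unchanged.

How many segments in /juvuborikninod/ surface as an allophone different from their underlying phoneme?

Segments that undergo a rule: /u/ → [uː] (rule 3); /u/ → [uː] (rule 3); /o/ → [oː] (rule 3); /i/ → [iː] (rule 3); /o/ → [oː] (rule 3).
All other segments surface unchanged.

5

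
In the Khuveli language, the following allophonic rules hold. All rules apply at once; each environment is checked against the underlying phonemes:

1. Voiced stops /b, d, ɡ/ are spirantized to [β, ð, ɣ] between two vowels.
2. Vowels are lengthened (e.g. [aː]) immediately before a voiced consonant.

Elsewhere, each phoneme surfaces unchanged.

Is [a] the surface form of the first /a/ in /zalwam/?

No

/a/ — between /z/ and /l/, before a voiced consonant — surfaces as [aː] (rule 2).
The actual realization is [aː], not [a].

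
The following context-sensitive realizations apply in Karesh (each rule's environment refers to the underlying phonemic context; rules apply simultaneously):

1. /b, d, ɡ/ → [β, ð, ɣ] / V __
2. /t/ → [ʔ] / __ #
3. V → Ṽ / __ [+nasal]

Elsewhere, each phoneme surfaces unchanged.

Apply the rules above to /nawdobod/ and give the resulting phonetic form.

[nawdoβoð]

/n/ (word-initial) is unaffected → [n].
/a/ (between /n/ and /w/): rule 3 targets it, but not before a nasal consonant → unchanged [a].
/w/ (between /a/ and /d/) is unaffected → [w].
/d/ (between /w/ and /o/) fails the environment for rule 1, so it stays [d].
/o/ (between /d/ and /b/) fails the environment for rule 3, so it stays [o].
Rule 1 applies to /b/ (between /o/ and /o/: immediately after a vowel) → [β].
/o/ — between /b/ and /d/; rule 3 does not apply here → [o].
/d/ — word-final, immediately after a vowel — surfaces as [ð] (rule 1).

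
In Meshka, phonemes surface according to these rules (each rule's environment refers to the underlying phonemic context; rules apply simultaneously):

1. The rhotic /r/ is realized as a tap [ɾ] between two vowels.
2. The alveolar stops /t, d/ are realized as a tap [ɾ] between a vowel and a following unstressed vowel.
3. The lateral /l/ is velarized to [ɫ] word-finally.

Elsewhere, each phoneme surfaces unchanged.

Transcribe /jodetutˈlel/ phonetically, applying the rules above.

/j/ — not in any rule's target class → [j].
/o/ stays [o].
/d/ — between /o/ and /e/, between a vowel and a following unstressed vowel — surfaces as [ɾ] (rule 2).
/e/ (between /d/ and /t/): no rule targets it → [e].
Rule 2 applies to /t/ (between /e/ and /u/: between a vowel and a following unstressed vowel) → [ɾ].
/u/ (between /t/ and /t/): no rule targets it → [u].
/t/ (between /u/ and /l/) fails the environment for rule 2, so it stays [t].
/l/ (between /t/ and /e/): rule 3 targets it, but not word-finally → unchanged [l].
/e/ (between /l/ and /l/) is unaffected → [e].
/l/ meets the environment for rule 3 (word-finally) → [ɫ].

[joɾeɾutˈleɫ]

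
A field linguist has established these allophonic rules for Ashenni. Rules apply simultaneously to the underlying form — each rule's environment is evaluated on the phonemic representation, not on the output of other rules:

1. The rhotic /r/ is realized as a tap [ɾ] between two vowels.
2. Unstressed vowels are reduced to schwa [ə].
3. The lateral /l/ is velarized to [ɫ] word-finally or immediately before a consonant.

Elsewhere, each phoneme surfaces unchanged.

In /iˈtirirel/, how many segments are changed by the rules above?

6

Segments that undergo a rule: /i/ → [ə] (rule 2); /r/ → [ɾ] (rule 1); /i/ → [ə] (rule 2); /r/ → [ɾ] (rule 1); /e/ → [ə] (rule 2); /l/ → [ɫ] (rule 3).
All other segments surface unchanged.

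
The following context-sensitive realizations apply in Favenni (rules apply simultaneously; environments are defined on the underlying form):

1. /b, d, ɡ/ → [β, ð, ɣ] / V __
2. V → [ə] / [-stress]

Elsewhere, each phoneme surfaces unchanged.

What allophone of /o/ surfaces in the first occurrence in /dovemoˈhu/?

[ə]

/o/ — between /d/ and /v/, in an unstressed syllable — surfaces as [ə] (rule 2).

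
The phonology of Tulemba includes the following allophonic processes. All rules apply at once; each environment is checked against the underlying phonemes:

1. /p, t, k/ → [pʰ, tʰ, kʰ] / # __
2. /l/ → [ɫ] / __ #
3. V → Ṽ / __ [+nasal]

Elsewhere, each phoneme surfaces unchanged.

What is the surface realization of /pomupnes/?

[pʰõmupnes]

/p/ (word-initial): word-initially, so rule 1 applies → [pʰ].
/o/ — between /p/ and /m/, before a nasal consonant — surfaces as [õ] (rule 3).
/m/ (between /o/ and /u/): no rule targets it → [m].
/u/ (between /m/ and /p/) is in the target of rule 3 but the environment (before a nasal consonant) is not met → [u].
/p/ — between /u/ and /n/; rule 1 does not apply here → [p].
/n/ — not in any rule's target class → [n].
/e/ (between /n/ and /s/) is in the target of rule 3 but the environment (before a nasal consonant) is not met → [e].
/s/ stays [s].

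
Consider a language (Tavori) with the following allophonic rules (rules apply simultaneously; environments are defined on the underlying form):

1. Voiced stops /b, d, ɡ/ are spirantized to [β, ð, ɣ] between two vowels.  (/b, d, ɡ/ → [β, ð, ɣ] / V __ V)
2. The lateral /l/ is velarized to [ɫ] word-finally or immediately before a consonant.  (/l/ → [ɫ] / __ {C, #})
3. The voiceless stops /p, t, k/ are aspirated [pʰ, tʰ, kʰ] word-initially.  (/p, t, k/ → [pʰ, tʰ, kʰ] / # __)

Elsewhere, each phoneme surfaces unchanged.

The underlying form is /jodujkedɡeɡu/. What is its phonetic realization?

/d/ — between /o/ and /u/, between two vowels — surfaces as [ð] (rule 1).
/k/ (between /j/ and /e/): rule 3 targets it, but not word-initially → unchanged [k].
/d/ (between /e/ and /ɡ/): rule 1 targets it, but not between two vowels → unchanged [d].
/ɡ/ (between /d/ and /e/): rule 1 targets it, but not between two vowels → unchanged [ɡ].
Rule 1 applies to /ɡ/ (between /e/ and /u/: between two vowels) → [ɣ].

[joðujkedɡeɣu]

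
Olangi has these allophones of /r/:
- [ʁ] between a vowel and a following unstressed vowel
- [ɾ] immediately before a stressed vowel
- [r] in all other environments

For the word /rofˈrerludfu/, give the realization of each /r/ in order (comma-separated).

Occurrence 1 (position 1): no conditioning environment matches → elsewhere allophone [r].
Occurrence 2 (position 4): immediately before a stressed vowel → [ɾ].
Occurrence 3 (position 6): no conditioning environment matches → elsewhere allophone [r].

[r], [ɾ], [r]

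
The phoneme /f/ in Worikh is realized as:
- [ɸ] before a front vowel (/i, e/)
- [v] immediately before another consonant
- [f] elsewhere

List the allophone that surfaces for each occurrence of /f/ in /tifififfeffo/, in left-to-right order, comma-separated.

[ɸ], [ɸ], [v], [ɸ], [v], [f]

Occurrence 1 (position 3): before a front vowel (/i, e/) → [ɸ].
Occurrence 2 (position 5): before a front vowel (/i, e/) → [ɸ].
Occurrence 3 (position 7): immediately before another consonant → [v].
Occurrence 4 (position 8): before a front vowel (/i, e/) → [ɸ].
Occurrence 5 (position 10): immediately before another consonant → [v].
Occurrence 6 (position 11): no conditioning environment matches → elsewhere allophone [f].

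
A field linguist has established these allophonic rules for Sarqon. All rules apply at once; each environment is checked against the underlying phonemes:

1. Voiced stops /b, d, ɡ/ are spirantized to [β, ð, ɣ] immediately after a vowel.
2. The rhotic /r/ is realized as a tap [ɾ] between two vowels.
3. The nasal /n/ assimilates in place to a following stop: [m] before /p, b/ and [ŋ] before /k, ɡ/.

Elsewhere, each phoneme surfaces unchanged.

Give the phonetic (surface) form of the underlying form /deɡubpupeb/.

/d/ — word-initial; rule 1 does not apply here → [d].
/e/ (between /d/ and /ɡ/): no rule targets it → [e].
/ɡ/ (between /e/ and /u/) occurs immediately after a vowel → [ɣ] by rule 1.
/u/ stays [u].
/b/ meets the environment for rule 1 (immediately after a vowel) → [β].
/p/ (between /b/ and /u/) is unaffected → [p].
/u/ stays [u].
/p/ stays [p].
/e/ (between /p/ and /b/) is unaffected → [e].
/b/ meets the environment for rule 1 (immediately after a vowel) → [β].

[deɣuβpupeβ]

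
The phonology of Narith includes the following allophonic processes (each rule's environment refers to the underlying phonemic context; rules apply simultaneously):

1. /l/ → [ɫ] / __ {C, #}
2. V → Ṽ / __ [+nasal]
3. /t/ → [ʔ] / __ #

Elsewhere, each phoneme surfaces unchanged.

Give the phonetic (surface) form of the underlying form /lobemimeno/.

/l/ (word-initial) is in the target of rule 1 but the environment (word-finally or immediately before a consonant) is not met → [l].
/o/ (between /l/ and /b/) is in the target of rule 2 but the environment (before a nasal consonant) is not met → [o].
/b/ (between /o/ and /e/) is unaffected → [b].
/e/ meets the environment for rule 2 (before a nasal consonant) → [ẽ].
/m/ (between /e/ and /i/): no rule targets it → [m].
Rule 2 applies to /i/ (between /m/ and /m/: before a nasal consonant) → [ĩ].
/m/ — not in any rule's target class → [m].
/e/ (between /m/ and /n/): before a nasal consonant, so rule 2 applies → [ẽ].
/n/ (between /e/ and /o/): no rule targets it → [n].
/o/ — word-final; rule 2 does not apply here → [o].

[lobẽmĩmẽno]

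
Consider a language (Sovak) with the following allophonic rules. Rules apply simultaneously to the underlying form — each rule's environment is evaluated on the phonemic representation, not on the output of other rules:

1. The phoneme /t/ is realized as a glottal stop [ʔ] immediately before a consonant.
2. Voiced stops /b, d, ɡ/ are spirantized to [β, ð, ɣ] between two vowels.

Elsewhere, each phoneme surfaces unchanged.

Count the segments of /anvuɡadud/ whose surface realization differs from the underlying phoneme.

Segments that undergo a rule: /ɡ/ → [ɣ] (rule 2); /d/ → [ð] (rule 2).
All other segments surface unchanged.

2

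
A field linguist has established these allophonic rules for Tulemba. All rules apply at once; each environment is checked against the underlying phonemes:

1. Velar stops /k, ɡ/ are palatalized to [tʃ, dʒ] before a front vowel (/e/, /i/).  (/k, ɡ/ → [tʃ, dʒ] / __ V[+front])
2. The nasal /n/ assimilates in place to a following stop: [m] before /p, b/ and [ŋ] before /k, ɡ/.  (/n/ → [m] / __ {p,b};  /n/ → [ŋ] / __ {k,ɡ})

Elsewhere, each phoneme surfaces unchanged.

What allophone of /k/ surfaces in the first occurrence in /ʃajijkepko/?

[tʃ]

/k/ (between /j/ and /e/): before a front vowel, so rule 1 applies → [tʃ].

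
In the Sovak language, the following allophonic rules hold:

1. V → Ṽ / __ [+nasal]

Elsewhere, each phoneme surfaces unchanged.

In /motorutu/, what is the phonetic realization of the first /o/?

[o]

/o/ (between /m/ and /t/) fails the environment for rule 1, so it stays [o].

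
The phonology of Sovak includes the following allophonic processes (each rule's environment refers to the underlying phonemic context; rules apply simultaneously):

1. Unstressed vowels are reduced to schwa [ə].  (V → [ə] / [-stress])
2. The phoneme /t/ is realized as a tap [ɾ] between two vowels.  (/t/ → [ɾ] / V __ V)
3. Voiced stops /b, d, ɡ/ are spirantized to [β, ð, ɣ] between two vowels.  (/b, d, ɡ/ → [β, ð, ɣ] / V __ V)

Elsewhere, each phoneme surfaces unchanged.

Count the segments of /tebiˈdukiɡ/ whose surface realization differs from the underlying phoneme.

5

Segments that undergo a rule: /e/ → [ə] (rule 1); /b/ → [β] (rule 3); /i/ → [ə] (rule 1); /d/ → [ð] (rule 3); /i/ → [ə] (rule 1).
All other segments surface unchanged.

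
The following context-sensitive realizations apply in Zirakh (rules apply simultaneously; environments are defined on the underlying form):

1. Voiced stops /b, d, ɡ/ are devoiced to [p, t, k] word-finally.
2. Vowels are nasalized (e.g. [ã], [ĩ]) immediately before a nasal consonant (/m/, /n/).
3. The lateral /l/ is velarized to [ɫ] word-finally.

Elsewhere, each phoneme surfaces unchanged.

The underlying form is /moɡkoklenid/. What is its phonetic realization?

[moɡkoklẽnit]

/m/ stays [m].
/o/ (between /m/ and /ɡ/) is in the target of rule 2 but the environment (before a nasal consonant) is not met → [o].
/ɡ/ — between /o/ and /k/; rule 1 does not apply here → [ɡ].
/k/ — not in any rule's target class → [k].
/o/ — between /k/ and /k/; rule 2 does not apply here → [o].
/k/ — not in any rule's target class → [k].
/l/ (between /k/ and /e/): rule 3 targets it, but not word-finally → unchanged [l].
/e/ (between /l/ and /n/): before a nasal consonant, so rule 2 applies → [ẽ].
/n/ (between /e/ and /i/): no rule targets it → [n].
/i/ (between /n/ and /d/) is in the target of rule 2 but the environment (before a nasal consonant) is not met → [i].
Rule 1 applies to /d/ (word-final: word-finally) → [t].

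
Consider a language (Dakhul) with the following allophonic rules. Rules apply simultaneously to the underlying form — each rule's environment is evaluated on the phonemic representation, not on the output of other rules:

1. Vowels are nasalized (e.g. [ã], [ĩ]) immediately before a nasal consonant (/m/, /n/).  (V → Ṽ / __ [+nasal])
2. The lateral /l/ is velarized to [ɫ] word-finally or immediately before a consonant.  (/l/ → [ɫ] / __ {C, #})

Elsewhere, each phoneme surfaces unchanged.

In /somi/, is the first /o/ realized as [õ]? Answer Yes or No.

/o/ — between /s/ and /m/, before a nasal consonant — surfaces as [õ] (rule 1).
The actual realization is [õ], which matches [õ].

Yes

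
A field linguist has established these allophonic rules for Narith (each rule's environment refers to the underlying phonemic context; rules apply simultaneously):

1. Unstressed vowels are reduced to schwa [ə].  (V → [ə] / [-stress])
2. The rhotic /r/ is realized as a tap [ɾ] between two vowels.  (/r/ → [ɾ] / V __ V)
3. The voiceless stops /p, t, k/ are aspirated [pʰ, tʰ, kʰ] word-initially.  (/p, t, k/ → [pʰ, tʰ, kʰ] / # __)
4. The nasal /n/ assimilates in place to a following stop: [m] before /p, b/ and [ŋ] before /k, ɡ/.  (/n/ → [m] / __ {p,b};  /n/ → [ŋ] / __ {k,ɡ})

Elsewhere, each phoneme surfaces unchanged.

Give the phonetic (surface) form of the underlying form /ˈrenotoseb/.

[ˈrenətəsəb]

/r/ — word-initial; rule 2 does not apply here → [r].
/e/ — between /r/ and /n/; rule 1 does not apply here → [e].
/n/ (between /e/ and /o/) fails the environment for rule 4, so it stays [n].
/o/ meets the environment for rule 1 (in an unstressed syllable) → [ə].
/t/ (between /o/ and /o/): rule 3 targets it, but not word-initially → unchanged [t].
/o/ — between /t/ and /s/, in an unstressed syllable — surfaces as [ə] (rule 1).
/s/ (between /o/ and /e/) is unaffected → [s].
/e/ — between /s/ and /b/, in an unstressed syllable — surfaces as [ə] (rule 1).
/b/ (word-final) is unaffected → [b].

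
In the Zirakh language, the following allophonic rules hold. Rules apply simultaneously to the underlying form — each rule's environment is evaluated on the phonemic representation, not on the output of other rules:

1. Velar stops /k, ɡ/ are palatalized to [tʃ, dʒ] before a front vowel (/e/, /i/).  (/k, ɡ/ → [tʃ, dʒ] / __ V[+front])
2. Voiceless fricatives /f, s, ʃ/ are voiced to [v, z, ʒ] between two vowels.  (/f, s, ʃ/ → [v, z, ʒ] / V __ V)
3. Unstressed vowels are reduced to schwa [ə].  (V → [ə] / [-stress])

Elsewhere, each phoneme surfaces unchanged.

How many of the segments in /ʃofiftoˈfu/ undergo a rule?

Segments that undergo a rule: /o/ → [ə] (rule 3); /f/ → [v] (rule 2); /i/ → [ə] (rule 3); /o/ → [ə] (rule 3); /f/ → [v] (rule 2).
All other segments surface unchanged.

5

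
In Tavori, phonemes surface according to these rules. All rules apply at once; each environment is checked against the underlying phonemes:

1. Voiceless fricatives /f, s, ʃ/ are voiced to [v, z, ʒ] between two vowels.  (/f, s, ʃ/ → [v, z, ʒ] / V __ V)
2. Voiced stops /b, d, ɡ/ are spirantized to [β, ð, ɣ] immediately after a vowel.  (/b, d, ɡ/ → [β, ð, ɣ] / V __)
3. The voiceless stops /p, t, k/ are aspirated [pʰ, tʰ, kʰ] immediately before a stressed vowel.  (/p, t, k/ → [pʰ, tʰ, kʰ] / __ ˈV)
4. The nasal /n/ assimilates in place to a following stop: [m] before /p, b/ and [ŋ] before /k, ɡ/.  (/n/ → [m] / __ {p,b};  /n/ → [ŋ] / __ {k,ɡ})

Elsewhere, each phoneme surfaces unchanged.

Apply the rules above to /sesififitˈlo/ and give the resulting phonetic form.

/s/ (word-initial) fails the environment for rule 1, so it stays [s].
/e/ (between /s/ and /s/): no rule targets it → [e].
/s/ meets the environment for rule 1 (between two vowels) → [z].
/i/ (between /s/ and /f/): no rule targets it → [i].
/f/ (between /i/ and /i/): between two vowels, so rule 1 applies → [v].
/i/ — not in any rule's target class → [i].
/f/ — between /i/ and /i/, between two vowels — surfaces as [v] (rule 1).
/i/ (between /f/ and /t/) is unaffected → [i].
/t/ (between /i/ and /l/): rule 3 targets it, but not immediately before a stressed vowel → unchanged [t].
/l/ — not in any rule's target class → [l].
/o/ (word-final): no rule targets it → [o].

[sezivivitˈlo]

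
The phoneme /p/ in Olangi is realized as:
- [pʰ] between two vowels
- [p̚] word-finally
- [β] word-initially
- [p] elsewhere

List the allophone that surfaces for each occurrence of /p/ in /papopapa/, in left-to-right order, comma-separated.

[β], [pʰ], [pʰ], [pʰ]

Occurrence 1 (position 1): word-initially → [β].
Occurrence 2 (position 3): between two vowels → [pʰ].
Occurrence 3 (position 5): between two vowels → [pʰ].
Occurrence 4 (position 7): between two vowels → [pʰ].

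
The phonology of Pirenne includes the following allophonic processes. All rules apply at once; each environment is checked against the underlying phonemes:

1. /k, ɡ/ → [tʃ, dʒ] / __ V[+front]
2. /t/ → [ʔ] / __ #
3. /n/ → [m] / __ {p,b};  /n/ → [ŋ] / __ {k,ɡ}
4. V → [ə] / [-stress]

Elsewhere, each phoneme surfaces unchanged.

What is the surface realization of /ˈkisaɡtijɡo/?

[ˈtʃisəɡtəjɡə]

/k/ (word-initial) occurs before a front vowel → [tʃ] by rule 1.
/i/ (between /k/ and /s/): rule 4 targets it, but not in an unstressed syllable → unchanged [i].
/s/ (between /i/ and /a/) is unaffected → [s].
/a/ — between /s/ and /ɡ/, in an unstressed syllable — surfaces as [ə] (rule 4).
/ɡ/ (between /a/ and /t/): rule 1 targets it, but not before a front vowel → unchanged [ɡ].
/t/ (between /ɡ/ and /i/): rule 2 targets it, but not word-finally → unchanged [t].
/i/ (between /t/ and /j/) occurs in an unstressed syllable → [ə] by rule 4.
/j/ — not in any rule's target class → [j].
/ɡ/ (between /j/ and /o/) is in the target of rule 1 but the environment (before a front vowel) is not met → [ɡ].
/o/ (word-final): in an unstressed syllable, so rule 4 applies → [ə].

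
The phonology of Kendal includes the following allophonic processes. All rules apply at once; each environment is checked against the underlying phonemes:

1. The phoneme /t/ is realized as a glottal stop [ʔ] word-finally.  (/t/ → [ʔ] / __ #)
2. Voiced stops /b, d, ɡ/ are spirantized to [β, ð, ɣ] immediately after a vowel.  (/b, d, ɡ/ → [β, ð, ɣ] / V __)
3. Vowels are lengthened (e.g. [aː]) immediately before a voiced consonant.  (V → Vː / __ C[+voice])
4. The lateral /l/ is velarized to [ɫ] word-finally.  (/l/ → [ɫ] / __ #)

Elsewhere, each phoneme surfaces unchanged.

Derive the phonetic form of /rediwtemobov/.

/r/ stays [r].
/e/ (between /r/ and /d/): before a voiced consonant, so rule 3 applies → [eː].
Rule 2 applies to /d/ (between /e/ and /i/: immediately after a vowel) → [ð].
/i/ (between /d/ and /w/) occurs before a voiced consonant → [iː] by rule 3.
/w/ (between /i/ and /t/) is unaffected → [w].
/t/ (between /w/ and /e/) is in the target of rule 1 but the environment (word-finally) is not met → [t].
/e/ (between /t/ and /m/) occurs before a voiced consonant → [eː] by rule 3.
/m/ (between /e/ and /o/): no rule targets it → [m].
Rule 3 applies to /o/ (between /m/ and /b/: before a voiced consonant) → [oː].
/b/ (between /o/ and /o/) occurs immediately after a vowel → [β] by rule 2.
/o/ (between /b/ and /v/): before a voiced consonant, so rule 3 applies → [oː].
/v/ stays [v].

[reːðiːwteːmoːβoːv]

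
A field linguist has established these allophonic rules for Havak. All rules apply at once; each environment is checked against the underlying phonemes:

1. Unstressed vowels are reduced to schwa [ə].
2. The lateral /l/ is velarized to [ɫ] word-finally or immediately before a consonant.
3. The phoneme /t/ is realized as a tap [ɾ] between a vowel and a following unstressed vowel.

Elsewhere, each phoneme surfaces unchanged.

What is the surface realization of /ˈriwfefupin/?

[ˈriwfəfəpən]

/r/ (word-initial): no rule targets it → [r].
/i/ — between /r/ and /w/; rule 1 does not apply here → [i].
/w/ — not in any rule's target class → [w].
/f/ — not in any rule's target class → [f].
/e/ meets the environment for rule 1 (in an unstressed syllable) → [ə].
/f/ (between /e/ and /u/): no rule targets it → [f].
/u/ (between /f/ and /p/) occurs in an unstressed syllable → [ə] by rule 1.
/p/ (between /u/ and /i/): no rule targets it → [p].
/i/ — between /p/ and /n/, in an unstressed syllable — surfaces as [ə] (rule 1).
/n/ stays [n].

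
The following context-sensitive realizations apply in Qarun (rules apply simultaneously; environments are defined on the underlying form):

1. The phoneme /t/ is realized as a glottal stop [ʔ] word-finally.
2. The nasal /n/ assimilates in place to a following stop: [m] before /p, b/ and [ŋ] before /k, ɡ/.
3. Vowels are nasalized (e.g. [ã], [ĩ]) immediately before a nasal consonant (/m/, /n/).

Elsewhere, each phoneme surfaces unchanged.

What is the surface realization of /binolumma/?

[bĩnolũmma]

/i/ (between /b/ and /n/) occurs before a nasal consonant → [ĩ] by rule 3.
/n/ (between /i/ and /o/) fails the environment for rule 2, so it stays [n].
/o/ (between /n/ and /l/): rule 3 targets it, but not before a nasal consonant → unchanged [o].
/u/ (between /l/ and /m/): before a nasal consonant, so rule 3 applies → [ũ].
/a/ (word-final) fails the environment for rule 3, so it stays [a].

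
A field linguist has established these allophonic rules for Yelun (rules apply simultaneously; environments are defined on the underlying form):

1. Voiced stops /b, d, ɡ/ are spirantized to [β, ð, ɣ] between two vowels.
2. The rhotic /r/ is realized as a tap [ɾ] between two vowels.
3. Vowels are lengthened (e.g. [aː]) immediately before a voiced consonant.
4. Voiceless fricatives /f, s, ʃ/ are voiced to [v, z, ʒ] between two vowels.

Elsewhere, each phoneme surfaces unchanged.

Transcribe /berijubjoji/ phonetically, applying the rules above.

[beːɾiːjuːbjoːji]

/b/ (word-initial): rule 1 targets it, but not between two vowels → unchanged [b].
/e/ (between /b/ and /r/): before a voiced consonant, so rule 3 applies → [eː].
/r/ meets the environment for rule 2 (between two vowels) → [ɾ].
/i/ — between /r/ and /j/, before a voiced consonant — surfaces as [iː] (rule 3).
/j/ — not in any rule's target class → [j].
/u/ — between /j/ and /b/, before a voiced consonant — surfaces as [uː] (rule 3).
/b/ (between /u/ and /j/) fails the environment for rule 1, so it stays [b].
/j/ stays [j].
/o/ (between /j/ and /j/): before a voiced consonant, so rule 3 applies → [oː].
/j/ (between /o/ and /i/) is unaffected → [j].
/i/ (word-final): rule 3 targets it, but not before a voiced consonant → unchanged [i].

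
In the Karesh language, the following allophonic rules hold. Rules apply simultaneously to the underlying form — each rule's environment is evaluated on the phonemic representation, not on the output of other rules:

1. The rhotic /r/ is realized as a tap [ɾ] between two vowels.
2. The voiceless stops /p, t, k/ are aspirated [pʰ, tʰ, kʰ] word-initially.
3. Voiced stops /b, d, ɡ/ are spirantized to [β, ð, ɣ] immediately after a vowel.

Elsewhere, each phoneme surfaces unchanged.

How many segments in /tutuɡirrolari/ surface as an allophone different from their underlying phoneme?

3

Segments that undergo a rule: /t/ → [tʰ] (rule 2); /ɡ/ → [ɣ] (rule 3); /r/ → [ɾ] (rule 1).
All other segments surface unchanged.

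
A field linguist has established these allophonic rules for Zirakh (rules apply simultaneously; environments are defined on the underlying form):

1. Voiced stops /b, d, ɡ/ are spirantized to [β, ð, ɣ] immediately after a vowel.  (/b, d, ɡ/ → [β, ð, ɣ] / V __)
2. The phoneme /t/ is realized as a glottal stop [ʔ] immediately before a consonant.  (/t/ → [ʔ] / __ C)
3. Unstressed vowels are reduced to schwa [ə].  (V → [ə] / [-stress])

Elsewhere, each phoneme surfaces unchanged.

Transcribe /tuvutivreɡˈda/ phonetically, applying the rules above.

[təvətəvrəɣˈda]

/t/ — word-initial; rule 2 does not apply here → [t].
/u/ meets the environment for rule 3 (in an unstressed syllable) → [ə].
/v/ (between /u/ and /u/): no rule targets it → [v].
/u/ (between /v/ and /t/) occurs in an unstressed syllable → [ə] by rule 3.
/t/ — between /u/ and /i/; rule 2 does not apply here → [t].
Rule 3 applies to /i/ (between /t/ and /v/: in an unstressed syllable) → [ə].
/v/ (between /i/ and /r/): no rule targets it → [v].
/r/ (between /v/ and /e/) is unaffected → [r].
/e/ (between /r/ and /ɡ/) occurs in an unstressed syllable → [ə] by rule 3.
Rule 1 applies to /ɡ/ (between /e/ and /d/: immediately after a vowel) → [ɣ].
/d/ (between /ɡ/ and /a/) is in the target of rule 1 but the environment (immediately after a vowel) is not met → [d].
/a/ (word-final) is in the target of rule 3 but the environment (in an unstressed syllable) is not met → [a].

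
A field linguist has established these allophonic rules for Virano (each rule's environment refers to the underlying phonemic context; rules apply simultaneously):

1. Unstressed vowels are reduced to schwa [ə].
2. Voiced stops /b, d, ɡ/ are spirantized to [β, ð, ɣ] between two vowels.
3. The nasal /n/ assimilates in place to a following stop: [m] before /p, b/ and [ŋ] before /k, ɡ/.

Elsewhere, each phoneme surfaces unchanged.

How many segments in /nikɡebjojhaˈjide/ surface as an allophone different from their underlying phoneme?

6

Segments that undergo a rule: /i/ → [ə] (rule 1); /e/ → [ə] (rule 1); /o/ → [ə] (rule 1); /a/ → [ə] (rule 1); /d/ → [ð] (rule 2); /e/ → [ə] (rule 1).
All other segments surface unchanged.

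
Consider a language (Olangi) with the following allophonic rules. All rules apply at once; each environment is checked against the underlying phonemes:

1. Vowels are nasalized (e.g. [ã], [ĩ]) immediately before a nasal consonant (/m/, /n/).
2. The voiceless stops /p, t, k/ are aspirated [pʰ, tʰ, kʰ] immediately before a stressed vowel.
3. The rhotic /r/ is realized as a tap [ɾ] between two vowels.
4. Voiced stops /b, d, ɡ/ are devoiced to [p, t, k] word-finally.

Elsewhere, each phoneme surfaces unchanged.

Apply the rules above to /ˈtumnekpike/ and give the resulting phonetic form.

[ˈtʰũmnekpike]

/t/ — word-initial, immediately before a stressed vowel — surfaces as [tʰ] (rule 2).
/u/ (between /t/ and /m/) occurs before a nasal consonant → [ũ] by rule 1.
/e/ (between /n/ and /k/) fails the environment for rule 1, so it stays [e].
/k/ (between /e/ and /p/) fails the environment for rule 2, so it stays [k].
/p/ (between /k/ and /i/): rule 2 targets it, but not immediately before a stressed vowel → unchanged [p].
/i/ (between /p/ and /k/) is in the target of rule 1 but the environment (before a nasal consonant) is not met → [i].
/k/ — between /i/ and /e/; rule 2 does not apply here → [k].
/e/ (word-final) is in the target of rule 1 but the environment (before a nasal consonant) is not met → [e].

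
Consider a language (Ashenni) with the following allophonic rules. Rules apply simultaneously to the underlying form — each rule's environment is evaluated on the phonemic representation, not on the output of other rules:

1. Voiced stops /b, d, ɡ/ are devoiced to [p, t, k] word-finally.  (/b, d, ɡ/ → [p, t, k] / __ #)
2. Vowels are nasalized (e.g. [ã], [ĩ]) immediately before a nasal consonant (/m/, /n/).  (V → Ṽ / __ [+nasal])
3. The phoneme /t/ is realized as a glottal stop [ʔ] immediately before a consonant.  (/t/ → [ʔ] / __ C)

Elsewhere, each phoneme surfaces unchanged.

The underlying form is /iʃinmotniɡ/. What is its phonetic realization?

/i/ (word-initial) is in the target of rule 2 but the environment (before a nasal consonant) is not met → [i].
/ʃ/ (between /i/ and /i/) is unaffected → [ʃ].
/i/ — between /ʃ/ and /n/, before a nasal consonant — surfaces as [ĩ] (rule 2).
/n/ (between /i/ and /m/): no rule targets it → [n].
/m/ stays [m].
/o/ (between /m/ and /t/): rule 2 targets it, but not before a nasal consonant → unchanged [o].
/t/ — between /o/ and /n/, immediately before a consonant — surfaces as [ʔ] (rule 3).
/n/ (between /t/ and /i/): no rule targets it → [n].
/i/ (between /n/ and /ɡ/): rule 2 targets it, but not before a nasal consonant → unchanged [i].
/ɡ/ — word-final, word-finally — surfaces as [k] (rule 1).

[iʃĩnmoʔnik]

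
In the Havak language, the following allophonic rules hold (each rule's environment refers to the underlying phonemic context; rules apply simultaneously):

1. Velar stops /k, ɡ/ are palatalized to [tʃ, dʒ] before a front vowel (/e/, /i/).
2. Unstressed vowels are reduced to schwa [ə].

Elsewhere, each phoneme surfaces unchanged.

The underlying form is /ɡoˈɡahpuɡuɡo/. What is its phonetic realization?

[ɡəˈɡahpəɡəɡə]

/ɡ/ (word-initial) fails the environment for rule 1, so it stays [ɡ].
/o/ (between /ɡ/ and /ɡ/): in an unstressed syllable, so rule 2 applies → [ə].
/ɡ/ (between /o/ and /a/): rule 1 targets it, but not before a front vowel → unchanged [ɡ].
/a/ (between /ɡ/ and /h/) is in the target of rule 2 but the environment (in an unstressed syllable) is not met → [a].
/u/ (between /p/ and /ɡ/): in an unstressed syllable, so rule 2 applies → [ə].
/ɡ/ — between /u/ and /u/; rule 1 does not apply here → [ɡ].
/u/ — between /ɡ/ and /ɡ/, in an unstressed syllable — surfaces as [ə] (rule 2).
/ɡ/ (between /u/ and /o/): rule 1 targets it, but not before a front vowel → unchanged [ɡ].
/o/ — word-final, in an unstressed syllable — surfaces as [ə] (rule 2).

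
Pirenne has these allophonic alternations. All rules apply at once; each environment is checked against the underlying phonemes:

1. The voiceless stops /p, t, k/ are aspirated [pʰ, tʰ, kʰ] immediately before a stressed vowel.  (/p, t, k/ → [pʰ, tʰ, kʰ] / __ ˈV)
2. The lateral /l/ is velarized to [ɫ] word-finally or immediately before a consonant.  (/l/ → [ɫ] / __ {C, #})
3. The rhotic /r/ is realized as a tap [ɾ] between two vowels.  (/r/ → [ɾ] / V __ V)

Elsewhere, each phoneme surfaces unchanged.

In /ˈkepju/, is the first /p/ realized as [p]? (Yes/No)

Yes

/p/ (between /e/ and /j/): rule 1 targets it, but not immediately before a stressed vowel → unchanged [p].
The actual realization is [p], which matches [p].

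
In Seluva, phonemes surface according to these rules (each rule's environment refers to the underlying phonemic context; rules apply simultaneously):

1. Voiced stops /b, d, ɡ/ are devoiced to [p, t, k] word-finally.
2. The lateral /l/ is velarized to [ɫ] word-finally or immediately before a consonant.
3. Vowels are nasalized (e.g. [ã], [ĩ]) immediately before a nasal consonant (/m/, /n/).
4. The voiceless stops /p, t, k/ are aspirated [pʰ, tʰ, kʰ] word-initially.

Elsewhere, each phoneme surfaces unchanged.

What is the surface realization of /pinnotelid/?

/p/ (word-initial) occurs word-initially → [pʰ] by rule 4.
/i/ meets the environment for rule 3 (before a nasal consonant) → [ĩ].
/n/ stays [n].
/n/ (between /n/ and /o/): no rule targets it → [n].
/o/ (between /n/ and /t/) is in the target of rule 3 but the environment (before a nasal consonant) is not met → [o].
/t/ — between /o/ and /e/; rule 4 does not apply here → [t].
/e/ (between /t/ and /l/) fails the environment for rule 3, so it stays [e].
/l/ (between /e/ and /i/) is in the target of rule 2 but the environment (word-finally or immediately before a consonant) is not met → [l].
/i/ (between /l/ and /d/) fails the environment for rule 3, so it stays [i].
/d/ (word-final): word-finally, so rule 1 applies → [t].

[pʰĩnnotelit]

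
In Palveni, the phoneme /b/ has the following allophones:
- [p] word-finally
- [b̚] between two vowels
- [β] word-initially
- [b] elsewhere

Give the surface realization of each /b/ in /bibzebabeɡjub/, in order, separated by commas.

Occurrence 1 (position 1): word-initially → [β].
Occurrence 2 (position 3): no conditioning environment matches → elsewhere allophone [b].
Occurrence 3 (position 6): between two vowels → [b̚].
Occurrence 4 (position 8): between two vowels → [b̚].
Occurrence 5 (position 13): word-finally → [p].

[β], [b], [b̚], [b̚], [p]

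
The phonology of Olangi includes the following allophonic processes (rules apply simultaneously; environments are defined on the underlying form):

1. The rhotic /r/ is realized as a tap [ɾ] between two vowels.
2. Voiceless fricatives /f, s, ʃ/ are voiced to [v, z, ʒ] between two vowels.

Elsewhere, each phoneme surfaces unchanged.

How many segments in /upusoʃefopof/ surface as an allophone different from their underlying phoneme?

3

Segments that undergo a rule: /s/ → [z] (rule 2); /ʃ/ → [ʒ] (rule 2); /f/ → [v] (rule 2).
All other segments surface unchanged.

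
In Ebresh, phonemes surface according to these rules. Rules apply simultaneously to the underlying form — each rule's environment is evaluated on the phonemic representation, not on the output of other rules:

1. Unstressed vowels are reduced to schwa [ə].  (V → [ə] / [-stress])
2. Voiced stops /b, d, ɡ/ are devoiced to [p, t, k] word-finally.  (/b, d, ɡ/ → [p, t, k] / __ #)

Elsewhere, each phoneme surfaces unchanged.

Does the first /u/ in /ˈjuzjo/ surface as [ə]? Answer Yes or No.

No

/u/ (between /j/ and /z/) is in the target of rule 1 but the environment (in an unstressed syllable) is not met → [u].
The actual realization is [u], not [ə].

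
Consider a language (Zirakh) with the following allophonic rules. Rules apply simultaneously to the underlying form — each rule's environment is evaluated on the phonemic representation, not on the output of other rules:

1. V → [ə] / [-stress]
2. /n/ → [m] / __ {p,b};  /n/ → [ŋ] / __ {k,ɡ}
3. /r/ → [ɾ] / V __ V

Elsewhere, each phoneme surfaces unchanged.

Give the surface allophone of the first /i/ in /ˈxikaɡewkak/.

[i]

/i/ (between /x/ and /k/) is in the target of rule 1 but the environment (in an unstressed syllable) is not met → [i].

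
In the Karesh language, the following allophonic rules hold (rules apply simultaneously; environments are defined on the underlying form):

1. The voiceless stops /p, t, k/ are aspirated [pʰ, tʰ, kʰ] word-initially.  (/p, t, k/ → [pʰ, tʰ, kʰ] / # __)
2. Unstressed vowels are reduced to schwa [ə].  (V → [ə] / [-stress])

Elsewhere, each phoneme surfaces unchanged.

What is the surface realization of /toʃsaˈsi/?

[tʰəʃsəˈsi]

/t/ — word-initial, word-initially — surfaces as [tʰ] (rule 1).
/o/ (between /t/ and /ʃ/): in an unstressed syllable, so rule 2 applies → [ə].
/ʃ/ (between /o/ and /s/): no rule targets it → [ʃ].
/s/ (between /ʃ/ and /a/) is unaffected → [s].
/a/ (between /s/ and /s/): in an unstressed syllable, so rule 2 applies → [ə].
/s/ (between /a/ and /i/): no rule targets it → [s].
/i/ — word-final; rule 2 does not apply here → [i].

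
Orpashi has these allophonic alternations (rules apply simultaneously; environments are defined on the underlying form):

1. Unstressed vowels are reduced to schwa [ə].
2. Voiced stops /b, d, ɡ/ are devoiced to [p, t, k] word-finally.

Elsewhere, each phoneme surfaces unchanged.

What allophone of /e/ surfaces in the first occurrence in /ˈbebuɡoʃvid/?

[e]

/e/ (between /b/ and /b/) is in the target of rule 1 but the environment (in an unstressed syllable) is not met → [e].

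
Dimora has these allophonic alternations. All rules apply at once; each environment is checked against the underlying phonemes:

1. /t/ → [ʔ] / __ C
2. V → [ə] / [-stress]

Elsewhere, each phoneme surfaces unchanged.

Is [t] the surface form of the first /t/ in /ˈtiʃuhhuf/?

/t/ — word-initial; rule 1 does not apply here → [t].
The actual realization is [t], which matches [t].

Yes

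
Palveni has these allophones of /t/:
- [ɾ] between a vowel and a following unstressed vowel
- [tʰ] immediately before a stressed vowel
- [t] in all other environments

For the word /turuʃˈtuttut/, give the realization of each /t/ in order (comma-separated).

Occurrence 1 (position 1): no conditioning environment matches → elsewhere allophone [t].
Occurrence 2 (position 6): immediately before a stressed vowel → [tʰ].
Occurrence 3 (position 8): no conditioning environment matches → elsewhere allophone [t].
Occurrence 4 (position 9): no conditioning environment matches → elsewhere allophone [t].
Occurrence 5 (position 11): no conditioning environment matches → elsewhere allophone [t].

[t], [tʰ], [t], [t], [t]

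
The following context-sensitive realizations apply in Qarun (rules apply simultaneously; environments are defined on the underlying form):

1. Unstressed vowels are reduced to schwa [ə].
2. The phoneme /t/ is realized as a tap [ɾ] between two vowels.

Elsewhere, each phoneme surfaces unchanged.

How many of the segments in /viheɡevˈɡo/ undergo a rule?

Segments that undergo a rule: /i/ → [ə] (rule 1); /e/ → [ə] (rule 1); /e/ → [ə] (rule 1).
All other segments surface unchanged.

3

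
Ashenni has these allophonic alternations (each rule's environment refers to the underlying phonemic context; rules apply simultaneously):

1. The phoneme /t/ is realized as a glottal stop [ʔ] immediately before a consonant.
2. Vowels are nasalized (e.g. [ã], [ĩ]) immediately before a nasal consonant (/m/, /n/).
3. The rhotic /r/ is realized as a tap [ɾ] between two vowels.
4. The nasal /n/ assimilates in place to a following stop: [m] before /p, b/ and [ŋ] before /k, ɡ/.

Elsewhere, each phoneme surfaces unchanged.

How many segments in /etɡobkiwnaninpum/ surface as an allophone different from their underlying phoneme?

5

Segments that undergo a rule: /t/ → [ʔ] (rule 1); /a/ → [ã] (rule 2); /i/ → [ĩ] (rule 2); /n/ → [m] (rule 4); /u/ → [ũ] (rule 2).
All other segments surface unchanged.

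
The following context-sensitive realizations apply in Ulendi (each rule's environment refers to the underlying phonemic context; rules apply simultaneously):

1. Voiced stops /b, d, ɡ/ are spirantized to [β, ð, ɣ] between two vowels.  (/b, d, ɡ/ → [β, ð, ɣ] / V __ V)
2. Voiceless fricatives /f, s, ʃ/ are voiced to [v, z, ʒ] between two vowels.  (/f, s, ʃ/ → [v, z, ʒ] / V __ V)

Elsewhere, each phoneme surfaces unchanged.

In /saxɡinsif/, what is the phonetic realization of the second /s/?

[s]

/s/ (between /n/ and /i/): rule 2 targets it, but not between two vowels → unchanged [s].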